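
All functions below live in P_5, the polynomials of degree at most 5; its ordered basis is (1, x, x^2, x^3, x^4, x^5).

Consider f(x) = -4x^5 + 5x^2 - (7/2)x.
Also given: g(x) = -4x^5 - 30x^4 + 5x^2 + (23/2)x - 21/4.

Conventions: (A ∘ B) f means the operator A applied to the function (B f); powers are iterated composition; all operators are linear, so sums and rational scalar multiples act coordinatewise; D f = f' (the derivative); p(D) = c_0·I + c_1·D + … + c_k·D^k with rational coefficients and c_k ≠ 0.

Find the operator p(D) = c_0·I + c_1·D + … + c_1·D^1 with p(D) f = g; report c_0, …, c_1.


D^0 f = -4x^5 + 5x^2 - (7/2)x
D^1 f = -20x^4 + 10x - 7/2
matching coefficients of g against c_0 f + c_1 Df + … from the top degree down determines the c_i
solution: c_0 = 1, c_1 = 3/2

c_0 = 1, c_1 = 3/2


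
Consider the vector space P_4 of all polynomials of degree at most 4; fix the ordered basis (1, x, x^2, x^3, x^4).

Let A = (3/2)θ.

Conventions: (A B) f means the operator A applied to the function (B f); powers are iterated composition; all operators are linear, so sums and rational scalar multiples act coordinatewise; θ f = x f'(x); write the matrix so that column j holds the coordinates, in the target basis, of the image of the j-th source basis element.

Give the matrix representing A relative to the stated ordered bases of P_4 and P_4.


image of 1: 0
image of x: (3/2)x
image of x^2: 3x^2
image of x^3: (9/2)x^3
image of x^4: 6x^4
each image's coordinates form column j of the matrix

the matrix is [[0, 0, 0, 0, 0]; [0, 3/2, 0, 0, 0]; [0, 0, 3, 0, 0]; [0, 0, 0, 9/2, 0]; [0, 0, 0, 0, 6]] (rows listed top to bottom)


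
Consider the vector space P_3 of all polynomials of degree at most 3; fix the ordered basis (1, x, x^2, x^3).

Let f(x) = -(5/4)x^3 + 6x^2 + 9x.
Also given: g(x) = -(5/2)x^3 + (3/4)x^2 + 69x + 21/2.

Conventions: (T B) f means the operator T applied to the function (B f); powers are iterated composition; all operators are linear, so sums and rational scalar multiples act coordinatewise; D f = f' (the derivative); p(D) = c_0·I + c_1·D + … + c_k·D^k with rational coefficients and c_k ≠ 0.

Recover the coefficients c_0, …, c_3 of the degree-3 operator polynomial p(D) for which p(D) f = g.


D^0 f = -(5/4)x^3 + 6x^2 + 9x
D^1 f = -(15/4)x^2 + 12x + 9
D^2 f = -(15/2)x + 12
D^3 f = -15/2
matching coefficients of g against c_0 f + c_1 Df + … from the top degree down determines the c_i
solution: c_0 = 2, c_1 = 3, c_2 = -2, c_3 = -1

p(D) = 2·I + 3·D − 2·D^2 − D^3, i.e. c_0 = 2, c_1 = 3, c_2 = -2, c_3 = -1


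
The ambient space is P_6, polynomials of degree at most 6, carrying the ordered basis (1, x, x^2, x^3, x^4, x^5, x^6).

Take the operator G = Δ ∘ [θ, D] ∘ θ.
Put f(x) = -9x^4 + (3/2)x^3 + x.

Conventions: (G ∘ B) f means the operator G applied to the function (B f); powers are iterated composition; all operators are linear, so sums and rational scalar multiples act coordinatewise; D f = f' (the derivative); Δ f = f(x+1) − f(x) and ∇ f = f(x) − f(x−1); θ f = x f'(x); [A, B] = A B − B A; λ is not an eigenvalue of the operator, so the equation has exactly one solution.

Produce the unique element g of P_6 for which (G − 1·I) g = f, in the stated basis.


write g with unknown coordinates in the stated basis and equate coefficients in (G − 1·I) g = f
solving from the highest basis element down gives g = 9x^4 - (3/2)x^3 - 432x^2 - 406x + 3195/2
check: G g = -432x^2 - 405x + 3195/2
so G g − 1·g = -9x^4 + (3/2)x^3 + x = f ✓

the result is g(x) = 9x^4 - (3/2)x^3 - 432x^2 - 406x + 3195/2


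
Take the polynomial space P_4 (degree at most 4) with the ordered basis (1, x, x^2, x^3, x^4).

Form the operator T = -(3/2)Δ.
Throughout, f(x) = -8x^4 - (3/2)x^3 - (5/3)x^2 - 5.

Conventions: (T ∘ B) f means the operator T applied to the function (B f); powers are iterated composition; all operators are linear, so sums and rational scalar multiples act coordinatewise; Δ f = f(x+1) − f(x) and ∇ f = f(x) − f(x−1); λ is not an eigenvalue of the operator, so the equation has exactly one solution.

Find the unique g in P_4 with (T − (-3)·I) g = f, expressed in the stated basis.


write g with unknown coordinates in the stated basis and equate coefficients in (T − (-3)·I) g = f
solving from the highest basis element down gives g = -(8/3)x^4 - (35/6)x^3 - (623/36)x^2 - (565/18)x - 2179/72
check: T g = 16x^3 + (201/4)x^2 + (565/6)x + 2059/24
so T g − (-3)·g = -8x^4 - (3/2)x^3 - (5/3)x^2 - 5 = f ✓

the result is g(x) = -(8/3)x^4 - (35/6)x^3 - (623/36)x^2 - (565/18)x - 2179/72


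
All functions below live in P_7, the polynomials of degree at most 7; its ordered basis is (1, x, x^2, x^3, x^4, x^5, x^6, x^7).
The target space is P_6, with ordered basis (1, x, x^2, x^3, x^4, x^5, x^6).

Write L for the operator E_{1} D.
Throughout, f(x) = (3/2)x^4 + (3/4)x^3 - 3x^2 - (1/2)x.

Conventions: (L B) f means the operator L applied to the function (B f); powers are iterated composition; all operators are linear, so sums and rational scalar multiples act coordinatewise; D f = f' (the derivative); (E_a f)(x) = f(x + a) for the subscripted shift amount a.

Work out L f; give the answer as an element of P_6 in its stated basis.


the result is g(x) = 6x^3 + (81/4)x^2 + (33/2)x + 7/4

D f = 6x^3 + (9/4)x^2 - 6x - 1/2
E_{1} D f = 6x^3 + (81/4)x^2 + (33/2)x + 7/4


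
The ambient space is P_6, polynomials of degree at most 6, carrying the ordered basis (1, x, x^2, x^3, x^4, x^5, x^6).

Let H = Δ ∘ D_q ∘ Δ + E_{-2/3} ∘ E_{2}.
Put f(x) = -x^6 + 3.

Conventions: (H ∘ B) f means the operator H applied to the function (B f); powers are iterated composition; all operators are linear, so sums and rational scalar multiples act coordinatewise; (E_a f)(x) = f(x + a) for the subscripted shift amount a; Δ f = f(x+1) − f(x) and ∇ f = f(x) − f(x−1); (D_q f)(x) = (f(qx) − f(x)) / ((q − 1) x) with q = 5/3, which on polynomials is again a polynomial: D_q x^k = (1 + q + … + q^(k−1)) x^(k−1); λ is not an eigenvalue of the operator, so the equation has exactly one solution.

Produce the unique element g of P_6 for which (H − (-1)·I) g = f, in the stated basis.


the result is g(x) = -(1/2)x^6 + 2x^5 + (2722/27)x^3 - (2461/27)x^2 - (11524/81)x - 275548/729

write g with unknown coordinates in the stated basis and equate coefficients in (H − (-1)·I) g = f
solving from the highest basis element down gives g = -(1/2)x^6 + 2x^5 + (2722/27)x^3 - (2461/27)x^2 - (11524/81)x - 275548/729
check: H g = -(1/2)x^6 - 2x^5 - (2722/27)x^3 + (2461/27)x^2 + (11524/81)x + 277735/729
so H g − (-1)·g = -x^6 + 3 = f ✓


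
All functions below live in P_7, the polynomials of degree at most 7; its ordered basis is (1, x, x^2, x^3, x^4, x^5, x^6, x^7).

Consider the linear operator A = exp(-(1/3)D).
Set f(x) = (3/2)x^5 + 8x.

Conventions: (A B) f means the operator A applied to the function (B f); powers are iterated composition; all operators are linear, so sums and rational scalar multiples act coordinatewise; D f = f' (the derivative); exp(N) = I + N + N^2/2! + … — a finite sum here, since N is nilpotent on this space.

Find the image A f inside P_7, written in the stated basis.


order-1 term: -(5/2)x^4 - 8/3
order-2 term: (5/3)x^3
order-3 term: -(5/9)x^2
order-4 term: (5/54)x
order-5 term: -1/162
the series for exp(-(1/3)D) f terminates at order 5
exp(-(1/3)D) f = (3/2)x^5 - (5/2)x^4 + (5/3)x^3 - (5/9)x^2 + (437/54)x - 433/162

the result is g(x) = (3/2)x^5 - (5/2)x^4 + (5/3)x^3 - (5/9)x^2 + (437/54)x - 433/162


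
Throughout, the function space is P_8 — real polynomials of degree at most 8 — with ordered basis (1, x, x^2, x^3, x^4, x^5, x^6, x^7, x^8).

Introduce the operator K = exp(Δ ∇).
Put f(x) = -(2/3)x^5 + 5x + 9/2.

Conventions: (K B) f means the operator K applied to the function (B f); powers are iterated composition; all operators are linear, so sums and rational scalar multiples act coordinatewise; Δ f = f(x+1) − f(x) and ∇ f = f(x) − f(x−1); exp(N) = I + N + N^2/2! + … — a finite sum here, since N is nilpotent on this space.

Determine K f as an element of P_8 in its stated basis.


order-1 term: -(40/3)x^3 - (20/3)x
order-2 term: -40x
the series for exp(Δ ∇) f terminates at order 2
exp(Δ ∇) f = -(2/3)x^5 - (40/3)x^3 - (125/3)x + 9/2

the image equals g(x) = -(2/3)x^5 - (40/3)x^3 - (125/3)x + 9/2


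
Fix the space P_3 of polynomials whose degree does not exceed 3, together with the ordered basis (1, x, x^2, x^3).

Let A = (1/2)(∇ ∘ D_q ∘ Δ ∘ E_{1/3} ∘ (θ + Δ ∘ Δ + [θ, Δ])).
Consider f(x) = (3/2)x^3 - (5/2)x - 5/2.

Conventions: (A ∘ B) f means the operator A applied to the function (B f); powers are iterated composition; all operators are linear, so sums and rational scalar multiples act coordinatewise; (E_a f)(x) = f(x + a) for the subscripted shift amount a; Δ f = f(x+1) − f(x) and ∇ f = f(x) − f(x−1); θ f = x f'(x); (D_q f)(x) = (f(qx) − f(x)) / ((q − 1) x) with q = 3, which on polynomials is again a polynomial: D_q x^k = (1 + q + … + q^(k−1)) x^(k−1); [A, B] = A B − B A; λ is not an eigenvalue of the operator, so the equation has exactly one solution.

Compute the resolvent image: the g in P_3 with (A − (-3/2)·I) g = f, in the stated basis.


write g with unknown coordinates in the stated basis and equate coefficients in (A − (-3/2)·I) g = f
solving from the highest basis element down gives g = x^3 - (5/3)x - 41/3
check: A g = 18
so A g − (-3/2)·g = (3/2)x^3 - (5/2)x - 5/2 = f ✓

g(x) = x^3 - (5/3)x - 41/3


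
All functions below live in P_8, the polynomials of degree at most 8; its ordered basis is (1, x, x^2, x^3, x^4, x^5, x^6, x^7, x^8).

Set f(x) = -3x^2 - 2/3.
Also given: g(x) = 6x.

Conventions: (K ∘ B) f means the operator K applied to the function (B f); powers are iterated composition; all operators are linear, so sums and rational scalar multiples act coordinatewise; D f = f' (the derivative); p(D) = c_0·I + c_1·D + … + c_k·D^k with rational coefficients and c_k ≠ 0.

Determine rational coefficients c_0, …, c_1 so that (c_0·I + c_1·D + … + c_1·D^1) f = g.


c_0 = 0, c_1 = -1

D^0 f = -3x^2 - 2/3
D^1 f = -6x
matching coefficients of g against c_0 f + c_1 Df + … from the top degree down determines the c_i
solution: c_0 = 0, c_1 = -1


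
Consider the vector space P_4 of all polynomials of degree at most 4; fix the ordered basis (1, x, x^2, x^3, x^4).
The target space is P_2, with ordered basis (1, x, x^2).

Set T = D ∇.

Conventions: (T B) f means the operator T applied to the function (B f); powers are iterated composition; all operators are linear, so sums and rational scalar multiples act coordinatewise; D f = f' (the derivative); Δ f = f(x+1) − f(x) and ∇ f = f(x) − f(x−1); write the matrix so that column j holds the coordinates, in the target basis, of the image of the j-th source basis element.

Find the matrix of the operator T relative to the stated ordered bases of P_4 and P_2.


image of 1: 0
image of x: 0
image of x^2: 2
image of x^3: 6x - 3
image of x^4: 12x^2 - 12x + 4
each image's coordinates form column j of the matrix

the matrix is [[0, 0, 2, -3, 4]; [0, 0, 0, 6, -12]; [0, 0, 0, 0, 12]] (rows listed top to bottom)


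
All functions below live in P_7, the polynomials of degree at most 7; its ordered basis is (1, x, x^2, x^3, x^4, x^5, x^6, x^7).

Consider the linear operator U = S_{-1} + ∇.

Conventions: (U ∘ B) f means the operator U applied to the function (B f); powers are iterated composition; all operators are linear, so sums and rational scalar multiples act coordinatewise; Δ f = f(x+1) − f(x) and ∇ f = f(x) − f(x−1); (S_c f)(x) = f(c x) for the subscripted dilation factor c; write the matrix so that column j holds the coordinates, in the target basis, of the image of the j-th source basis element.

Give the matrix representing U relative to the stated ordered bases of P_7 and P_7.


the matrix is [[1, 1, -1, 1, -1, 1, -1, 1]; [0, -1, 2, -3, 4, -5, 6, -7]; [0, 0, 1, 3, -6, 10, -15, 21]; [0, 0, 0, -1, 4, -10, 20, -35]; [0, 0, 0, 0, 1, 5, -15, 35]; [0, 0, 0, 0, 0, -1, 6, -21]; [0, 0, 0, 0, 0, 0, 1, 7]; [0, 0, 0, 0, 0, 0, 0, -1]] (rows listed top to bottom)

image of 1: 1
image of x: -x + 1
image of x^2: x^2 + 2x - 1
image of x^3: -x^3 + 3x^2 - 3x + 1
image of x^4: x^4 + 4x^3 - 6x^2 + 4x - 1
image of x^5: -x^5 + 5x^4 - 10x^3 + 10x^2 - 5x + 1
image of x^6: x^6 + 6x^5 - 15x^4 + 20x^3 - 15x^2 + 6x - 1
image of x^7: -x^7 + 7x^6 - 21x^5 + 35x^4 - 35x^3 + 21x^2 - 7x + 1
each image's coordinates form column j of the matrix


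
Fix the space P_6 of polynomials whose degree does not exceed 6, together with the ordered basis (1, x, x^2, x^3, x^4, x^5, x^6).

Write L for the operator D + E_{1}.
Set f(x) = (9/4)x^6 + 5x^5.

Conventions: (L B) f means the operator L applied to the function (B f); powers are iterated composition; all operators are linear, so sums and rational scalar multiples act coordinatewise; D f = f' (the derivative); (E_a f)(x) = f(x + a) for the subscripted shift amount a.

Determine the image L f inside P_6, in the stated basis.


D f = (27/2)x^5 + 25x^4
E_{1} f = (9/4)x^6 + (37/2)x^5 + (235/4)x^4 + 95x^3 + (335/4)x^2 + (77/2)x + 29/4
(D + E_{1}) f = (9/4)x^6 + 32x^5 + (335/4)x^4 + 95x^3 + (335/4)x^2 + (77/2)x + 29/4

the image equals g(x) = (9/4)x^6 + 32x^5 + (335/4)x^4 + 95x^3 + (335/4)x^2 + (77/2)x + 29/4


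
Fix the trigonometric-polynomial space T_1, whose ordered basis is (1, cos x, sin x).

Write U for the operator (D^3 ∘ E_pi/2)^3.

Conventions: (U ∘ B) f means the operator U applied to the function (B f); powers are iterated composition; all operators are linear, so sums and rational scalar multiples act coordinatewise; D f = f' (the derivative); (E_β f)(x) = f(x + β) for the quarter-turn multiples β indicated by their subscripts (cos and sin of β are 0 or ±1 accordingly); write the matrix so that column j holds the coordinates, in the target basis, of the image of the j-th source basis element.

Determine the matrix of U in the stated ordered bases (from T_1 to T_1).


the matrix is [[0, 0, 0]; [0, 1, 0]; [0, 0, 1]] (rows listed top to bottom)

image of 1: 0
image of cos x: cos x
image of sin x: sin x
each image's coordinates form column j of the matrix


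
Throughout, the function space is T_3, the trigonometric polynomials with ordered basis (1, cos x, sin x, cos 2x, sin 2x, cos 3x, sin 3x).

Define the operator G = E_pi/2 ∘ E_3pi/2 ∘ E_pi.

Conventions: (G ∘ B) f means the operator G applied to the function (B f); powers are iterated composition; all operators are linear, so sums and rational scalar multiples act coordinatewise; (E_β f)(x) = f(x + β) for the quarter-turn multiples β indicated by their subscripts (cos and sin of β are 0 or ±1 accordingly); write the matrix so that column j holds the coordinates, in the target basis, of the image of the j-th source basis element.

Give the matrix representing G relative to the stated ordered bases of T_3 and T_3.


the matrix is [[1, 0, 0, 0, 0, 0, 0]; [0, -1, 0, 0, 0, 0, 0]; [0, 0, -1, 0, 0, 0, 0]; [0, 0, 0, 1, 0, 0, 0]; [0, 0, 0, 0, 1, 0, 0]; [0, 0, 0, 0, 0, -1, 0]; [0, 0, 0, 0, 0, 0, -1]] (rows listed top to bottom)

image of 1: 1
image of cos x: -cos x
image of sin x: -sin x
image of cos 2x: cos 2x
image of sin 2x: sin 2x
image of cos 3x: -cos 3x
image of sin 3x: -sin 3x
each image's coordinates form column j of the matrix


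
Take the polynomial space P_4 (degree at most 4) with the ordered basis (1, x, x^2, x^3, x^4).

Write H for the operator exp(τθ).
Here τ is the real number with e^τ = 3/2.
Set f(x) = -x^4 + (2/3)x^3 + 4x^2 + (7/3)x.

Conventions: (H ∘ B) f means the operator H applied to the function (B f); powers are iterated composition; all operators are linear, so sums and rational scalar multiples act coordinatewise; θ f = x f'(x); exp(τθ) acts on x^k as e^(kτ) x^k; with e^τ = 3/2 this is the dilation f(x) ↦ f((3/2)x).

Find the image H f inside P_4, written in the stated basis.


exp(τθ) x^k = e^(kτ) x^k; with e^τ = 3/2 this sends x^k to (3/2)^k x^k
x ↦ 3/2 x
x^2 ↦ 9/4 x^2
x^3 ↦ 27/8 x^3
x^4 ↦ 81/16 x^4
applying this coordinatewise to f: exp(τθ) f = -(81/16)x^4 + (9/4)x^3 + 9x^2 + (7/2)x

the image equals g(x) = -(81/16)x^4 + (9/4)x^3 + 9x^2 + (7/2)x


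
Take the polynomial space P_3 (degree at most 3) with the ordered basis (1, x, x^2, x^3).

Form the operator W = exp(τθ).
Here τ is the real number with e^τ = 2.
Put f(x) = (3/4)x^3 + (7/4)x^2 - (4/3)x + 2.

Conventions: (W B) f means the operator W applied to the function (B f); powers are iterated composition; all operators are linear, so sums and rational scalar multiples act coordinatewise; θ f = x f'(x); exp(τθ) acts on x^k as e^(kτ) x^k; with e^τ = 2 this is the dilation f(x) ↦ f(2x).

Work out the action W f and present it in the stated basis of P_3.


exp(τθ) x^k = e^(kτ) x^k; with e^τ = 2 this sends x^k to 2^k x^k
x ↦ 2 x
x^2 ↦ 4 x^2
x^3 ↦ 8 x^3
applying this coordinatewise to f: exp(τθ) f = 6x^3 + 7x^2 - (8/3)x + 2

the image equals g(x) = 6x^3 + 7x^2 - (8/3)x + 2


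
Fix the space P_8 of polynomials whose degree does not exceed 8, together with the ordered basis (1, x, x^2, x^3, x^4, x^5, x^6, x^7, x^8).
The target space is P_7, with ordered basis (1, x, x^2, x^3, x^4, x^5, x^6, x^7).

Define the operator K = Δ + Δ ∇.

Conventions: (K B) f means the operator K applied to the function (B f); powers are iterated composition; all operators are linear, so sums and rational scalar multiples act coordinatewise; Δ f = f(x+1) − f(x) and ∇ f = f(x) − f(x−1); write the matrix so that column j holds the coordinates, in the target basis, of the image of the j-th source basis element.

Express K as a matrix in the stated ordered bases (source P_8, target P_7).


image of 1: 0
image of x: 1
image of x^2: 2x + 3
image of x^3: 3x^2 + 9x + 1
image of x^4: 4x^3 + 18x^2 + 4x + 3
image of x^5: 5x^4 + 30x^3 + 10x^2 + 15x + 1
image of x^6: 6x^5 + 45x^4 + 20x^3 + 45x^2 + 6x + 3
image of x^7: 7x^6 + 63x^5 + 35x^4 + 105x^3 + 21x^2 + 21x + 1
image of x^8: 8x^7 + 84x^6 + 56x^5 + 210x^4 + 56x^3 + 84x^2 + 8x + 3
each image's coordinates form column j of the matrix

the matrix is [[0, 1, 3, 1, 3, 1, 3, 1, 3]; [0, 0, 2, 9, 4, 15, 6, 21, 8]; [0, 0, 0, 3, 18, 10, 45, 21, 84]; [0, 0, 0, 0, 4, 30, 20, 105, 56]; [0, 0, 0, 0, 0, 5, 45, 35, 210]; [0, 0, 0, 0, 0, 0, 6, 63, 56]; [0, 0, 0, 0, 0, 0, 0, 7, 84]; [0, 0, 0, 0, 0, 0, 0, 0, 8]] (rows listed top to bottom)


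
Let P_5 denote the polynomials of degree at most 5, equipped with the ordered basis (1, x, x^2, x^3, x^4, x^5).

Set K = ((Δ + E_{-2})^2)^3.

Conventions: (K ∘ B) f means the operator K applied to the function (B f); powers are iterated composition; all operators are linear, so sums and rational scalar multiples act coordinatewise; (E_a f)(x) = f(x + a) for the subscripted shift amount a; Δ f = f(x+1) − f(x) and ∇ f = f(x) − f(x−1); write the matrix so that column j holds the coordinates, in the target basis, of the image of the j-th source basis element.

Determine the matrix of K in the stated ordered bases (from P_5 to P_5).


image of 1: 1
image of x: x - 6
image of x^2: x^2 - 12x + 60
image of x^3: x^3 - 18x^2 + 180x - 612
image of x^4: x^4 - 24x^3 + 360x^2 - 2448x + 7152
image of x^5: x^5 - 30x^4 + 600x^3 - 6120x^2 + 35760x - 85356
each image's coordinates form column j of the matrix

the matrix is [[1, -6, 60, -612, 7152, -85356]; [0, 1, -12, 180, -2448, 35760]; [0, 0, 1, -18, 360, -6120]; [0, 0, 0, 1, -24, 600]; [0, 0, 0, 0, 1, -30]; [0, 0, 0, 0, 0, 1]] (rows listed top to bottom)


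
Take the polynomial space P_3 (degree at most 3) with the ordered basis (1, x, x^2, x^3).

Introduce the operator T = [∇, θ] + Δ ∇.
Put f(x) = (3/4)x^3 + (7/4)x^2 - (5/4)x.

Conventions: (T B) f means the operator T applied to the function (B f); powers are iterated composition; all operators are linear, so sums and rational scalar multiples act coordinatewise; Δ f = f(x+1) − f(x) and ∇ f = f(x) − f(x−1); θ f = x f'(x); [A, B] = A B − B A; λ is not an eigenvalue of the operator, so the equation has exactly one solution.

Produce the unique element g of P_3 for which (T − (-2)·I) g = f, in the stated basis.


write g with unknown coordinates in the stated basis and equate coefficients in (T − (-2)·I) g = f
solving from the highest basis element down gives g = (3/8)x^3 + (5/16)x^2 - (15/16)x - 3/32
check: T g = (9/8)x^2 + (5/8)x + 3/16
so T g − (-2)·g = (3/4)x^3 + (7/4)x^2 - (5/4)x = f ✓

the image equals g(x) = (3/8)x^3 + (5/16)x^2 - (15/16)x - 3/32


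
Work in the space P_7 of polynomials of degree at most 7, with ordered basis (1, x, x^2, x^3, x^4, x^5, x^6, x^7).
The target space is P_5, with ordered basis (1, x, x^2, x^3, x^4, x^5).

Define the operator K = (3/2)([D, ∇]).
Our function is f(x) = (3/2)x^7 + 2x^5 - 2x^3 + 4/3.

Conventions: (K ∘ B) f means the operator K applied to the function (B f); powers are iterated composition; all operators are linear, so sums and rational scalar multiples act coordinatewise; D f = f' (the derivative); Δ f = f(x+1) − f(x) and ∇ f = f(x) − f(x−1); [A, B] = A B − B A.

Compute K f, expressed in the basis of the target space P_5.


g(x) = 0

∇ f = (21/2)x^6 - (63/2)x^5 + (125/2)x^4 - (145/2)x^3 + (91/2)x^2 - (29/2)x + 3/2
D ∇ f = 63x^5 - (315/2)x^4 + 250x^3 - (435/2)x^2 + 91x - 29/2
D f = (21/2)x^6 + 10x^4 - 6x^2
∇ D f = 63x^5 - (315/2)x^4 + 250x^3 - (435/2)x^2 + 91x - 29/2
[D, ∇] f = 0
((3/2)([D, ∇])) f = 0


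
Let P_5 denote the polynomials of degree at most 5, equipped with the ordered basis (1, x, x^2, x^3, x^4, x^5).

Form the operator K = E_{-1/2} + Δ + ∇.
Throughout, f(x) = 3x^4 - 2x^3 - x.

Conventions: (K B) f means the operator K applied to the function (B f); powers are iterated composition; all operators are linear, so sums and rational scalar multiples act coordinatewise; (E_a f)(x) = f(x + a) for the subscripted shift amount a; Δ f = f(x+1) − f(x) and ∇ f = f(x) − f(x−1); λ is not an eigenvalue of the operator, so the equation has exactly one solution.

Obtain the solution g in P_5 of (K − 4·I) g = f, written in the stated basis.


the image equals g(x) = -x^4 - (4/3)x^3 - (5/2)x^2 - 5x - 57/16

write g with unknown coordinates in the stated basis and equate coefficients in (K − 4·I) g = f
solving from the highest basis element down gives g = -x^4 - (4/3)x^3 - (5/2)x^2 - 5x - 57/16
check: K g = -x^4 - (22/3)x^3 - 10x^2 - 21x - 57/4
so K g − 4·g = 3x^4 - 2x^3 - x = f ✓


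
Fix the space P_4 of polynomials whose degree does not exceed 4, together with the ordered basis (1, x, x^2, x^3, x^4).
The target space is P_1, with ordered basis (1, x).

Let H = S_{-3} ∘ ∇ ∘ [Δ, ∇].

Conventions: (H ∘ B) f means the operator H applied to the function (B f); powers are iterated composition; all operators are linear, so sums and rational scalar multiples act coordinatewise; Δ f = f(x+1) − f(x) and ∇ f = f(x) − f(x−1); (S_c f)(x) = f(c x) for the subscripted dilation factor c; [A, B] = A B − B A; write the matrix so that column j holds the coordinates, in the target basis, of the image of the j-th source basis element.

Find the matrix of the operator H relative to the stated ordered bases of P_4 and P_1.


the matrix is [[0, 0, 0, 0, 0]; [0, 0, 0, 0, 0]] (rows listed top to bottom)

image of 1: 0
image of x: 0
image of x^2: 0
image of x^3: 0
image of x^4: 0
each image's coordinates form column j of the matrix


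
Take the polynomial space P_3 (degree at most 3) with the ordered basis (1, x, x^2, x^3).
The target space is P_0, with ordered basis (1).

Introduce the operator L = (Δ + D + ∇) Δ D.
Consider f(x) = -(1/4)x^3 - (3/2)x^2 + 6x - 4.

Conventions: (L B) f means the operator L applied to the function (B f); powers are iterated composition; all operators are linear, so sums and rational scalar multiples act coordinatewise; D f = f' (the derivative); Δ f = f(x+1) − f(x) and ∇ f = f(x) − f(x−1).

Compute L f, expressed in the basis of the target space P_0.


the result is g(x) = -9/2

D f = -(3/4)x^2 - 3x + 6
Δ D f = -(3/2)x - 15/4
Δ (Δ D) f = -3/2
D (Δ D) f = -3/2
∇ (Δ D) f = -3/2
(Δ + D + ∇) (Δ D) f = -9/2


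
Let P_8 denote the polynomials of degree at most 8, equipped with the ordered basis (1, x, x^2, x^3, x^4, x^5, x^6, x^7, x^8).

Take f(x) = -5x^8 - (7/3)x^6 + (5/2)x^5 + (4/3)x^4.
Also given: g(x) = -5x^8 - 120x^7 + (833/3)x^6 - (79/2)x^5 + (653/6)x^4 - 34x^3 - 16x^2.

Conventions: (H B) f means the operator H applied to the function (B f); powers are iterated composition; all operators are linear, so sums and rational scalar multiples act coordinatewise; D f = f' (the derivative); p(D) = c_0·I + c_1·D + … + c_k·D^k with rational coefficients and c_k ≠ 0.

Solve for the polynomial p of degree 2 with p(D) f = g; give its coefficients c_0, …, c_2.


D^0 f = -5x^8 - (7/3)x^6 + (5/2)x^5 + (4/3)x^4
D^1 f = -40x^7 - 14x^5 + (25/2)x^4 + (16/3)x^3
D^2 f = -280x^6 - 70x^4 + 50x^3 + 16x^2
matching coefficients of g against c_0 f + c_1 Df + … from the top degree down determines the c_i
solution: c_0 = 1, c_1 = 3, c_2 = -1

c_0 = 1, c_1 = 3, c_2 = -1


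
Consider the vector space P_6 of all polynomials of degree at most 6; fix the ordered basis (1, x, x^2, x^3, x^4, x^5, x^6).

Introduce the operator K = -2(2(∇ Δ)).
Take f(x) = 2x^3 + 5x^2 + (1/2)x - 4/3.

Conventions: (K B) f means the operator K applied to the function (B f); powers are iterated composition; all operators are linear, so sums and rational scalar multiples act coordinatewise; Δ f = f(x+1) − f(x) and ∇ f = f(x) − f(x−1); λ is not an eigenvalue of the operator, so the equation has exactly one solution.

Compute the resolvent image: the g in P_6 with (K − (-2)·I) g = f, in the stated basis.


write g with unknown coordinates in the stated basis and equate coefficients in (K − (-2)·I) g = f
solving from the highest basis element down gives g = x^3 + (5/2)x^2 + (49/4)x + 28/3
check: K g = -24x - 20
so K g − (-2)·g = 2x^3 + 5x^2 + (1/2)x - 4/3 = f ✓

the image equals g(x) = x^3 + (5/2)x^2 + (49/4)x + 28/3


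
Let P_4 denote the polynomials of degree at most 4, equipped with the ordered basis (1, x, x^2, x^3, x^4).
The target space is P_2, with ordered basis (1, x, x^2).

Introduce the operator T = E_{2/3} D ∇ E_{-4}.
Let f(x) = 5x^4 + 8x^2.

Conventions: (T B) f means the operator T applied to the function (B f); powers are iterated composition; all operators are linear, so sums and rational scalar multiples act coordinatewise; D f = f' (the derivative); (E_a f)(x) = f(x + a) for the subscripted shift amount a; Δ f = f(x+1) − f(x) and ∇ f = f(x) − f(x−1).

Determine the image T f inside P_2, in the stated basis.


E_{-4} f = 5x^4 - 80x^3 + 488x^2 - 1344x + 1408
∇ E_{-4} f = 20x^3 - 270x^2 + 1236x - 1917
D ∇ E_{-4} f = 60x^2 - 540x + 1236
E_{2/3} (D ∇) E_{-4} f = 60x^2 - 460x + 2708/3

the image equals g(x) = 60x^2 - 460x + 2708/3


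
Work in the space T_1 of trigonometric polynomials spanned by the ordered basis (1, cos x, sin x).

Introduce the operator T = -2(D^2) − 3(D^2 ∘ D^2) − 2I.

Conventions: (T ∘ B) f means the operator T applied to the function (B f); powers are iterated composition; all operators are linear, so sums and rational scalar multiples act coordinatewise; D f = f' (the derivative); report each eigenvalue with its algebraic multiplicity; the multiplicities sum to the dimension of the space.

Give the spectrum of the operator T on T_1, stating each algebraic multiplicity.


λ = -3 (multiplicity 2), λ = -2 (multiplicity 1)

image of 1: -2
image of cos x: -3cos x
image of sin x: -3sin x
the matrix is diagonal; its diagonal is (-2, -3, -3)
for a triangular matrix the eigenvalues are the diagonal entries, with algebraic multiplicity their repetition count


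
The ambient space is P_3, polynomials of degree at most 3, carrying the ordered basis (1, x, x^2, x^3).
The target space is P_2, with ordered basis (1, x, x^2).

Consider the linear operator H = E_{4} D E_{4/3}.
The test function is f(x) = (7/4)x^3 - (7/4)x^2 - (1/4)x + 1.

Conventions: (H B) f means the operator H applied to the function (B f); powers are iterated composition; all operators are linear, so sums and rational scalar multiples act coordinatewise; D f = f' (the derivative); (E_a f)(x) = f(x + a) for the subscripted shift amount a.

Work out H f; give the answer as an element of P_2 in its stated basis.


g(x) = (21/4)x^2 + (105/2)x + 1565/12

E_{4/3} f = (7/4)x^3 + (21/4)x^2 + (53/12)x + 46/27
D E_{4/3} f = (21/4)x^2 + (21/2)x + 53/12
E_{4} D E_{4/3} f = (21/4)x^2 + (105/2)x + 1565/12


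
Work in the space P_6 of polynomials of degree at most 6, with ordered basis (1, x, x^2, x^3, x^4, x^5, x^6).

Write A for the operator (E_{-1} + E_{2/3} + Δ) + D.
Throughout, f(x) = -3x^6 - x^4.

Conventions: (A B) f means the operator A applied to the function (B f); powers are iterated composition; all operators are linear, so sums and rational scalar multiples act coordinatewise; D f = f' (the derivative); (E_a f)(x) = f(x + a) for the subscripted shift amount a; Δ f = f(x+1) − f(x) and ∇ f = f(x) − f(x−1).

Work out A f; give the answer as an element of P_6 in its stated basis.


E_{-1} f = -3x^6 + 18x^5 - 46x^4 + 64x^3 - 51x^2 + 22x - 4
E_{2/3} f = -3x^6 - 12x^5 - 21x^4 - (184/9)x^3 - (104/9)x^2 - (32/9)x - 112/243
Δ f = -18x^5 - 45x^4 - 64x^3 - 51x^2 - 22x - 4
(E_{-1} + E_{2/3} + Δ) f = -6x^6 - 12x^5 - 112x^4 - (184/9)x^3 - (1022/9)x^2 - (32/9)x - 2056/243
D f = -18x^5 - 4x^3
((E_{-1} + E_{2/3} + Δ) + D) f = -6x^6 - 30x^5 - 112x^4 - (220/9)x^3 - (1022/9)x^2 - (32/9)x - 2056/243

g(x) = -6x^6 - 30x^5 - 112x^4 - (220/9)x^3 - (1022/9)x^2 - (32/9)x - 2056/243


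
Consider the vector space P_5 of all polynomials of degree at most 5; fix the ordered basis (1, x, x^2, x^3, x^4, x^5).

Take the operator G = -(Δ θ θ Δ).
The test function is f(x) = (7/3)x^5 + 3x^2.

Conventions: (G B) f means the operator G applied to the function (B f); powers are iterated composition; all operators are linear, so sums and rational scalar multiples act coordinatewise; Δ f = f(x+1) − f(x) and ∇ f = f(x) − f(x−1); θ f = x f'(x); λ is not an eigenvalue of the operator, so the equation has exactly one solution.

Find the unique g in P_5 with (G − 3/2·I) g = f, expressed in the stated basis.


write g with unknown coordinates in the stated basis and equate coefficients in (G − 3/2·I) g = f
solving from the highest basis element down gives g = -(14/9)x^5 + (8960/27)x^3 + (6982/9)x^2 - (124600/27)x - 111508/27
check: G g = (4480/9)x^3 + (3500/3)x^2 - (62300/9)x - 55754/9
so G g − 3/2·g = (7/3)x^5 + 3x^2 = f ✓

the image equals g(x) = -(14/9)x^5 + (8960/27)x^3 + (6982/9)x^2 - (124600/27)x - 111508/27


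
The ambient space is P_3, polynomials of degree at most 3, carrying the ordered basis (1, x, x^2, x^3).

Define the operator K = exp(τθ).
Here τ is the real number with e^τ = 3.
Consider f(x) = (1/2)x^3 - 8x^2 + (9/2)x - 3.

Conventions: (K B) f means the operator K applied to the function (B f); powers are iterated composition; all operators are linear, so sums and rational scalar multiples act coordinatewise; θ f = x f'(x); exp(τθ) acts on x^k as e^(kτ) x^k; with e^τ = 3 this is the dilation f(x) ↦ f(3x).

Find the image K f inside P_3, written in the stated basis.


exp(τθ) x^k = e^(kτ) x^k; with e^τ = 3 this sends x^k to 3^k x^k
x ↦ 3 x
x^2 ↦ 9 x^2
x^3 ↦ 27 x^3
applying this coordinatewise to f: exp(τθ) f = (27/2)x^3 - 72x^2 + (27/2)x - 3

the image equals g(x) = (27/2)x^3 - 72x^2 + (27/2)x - 3


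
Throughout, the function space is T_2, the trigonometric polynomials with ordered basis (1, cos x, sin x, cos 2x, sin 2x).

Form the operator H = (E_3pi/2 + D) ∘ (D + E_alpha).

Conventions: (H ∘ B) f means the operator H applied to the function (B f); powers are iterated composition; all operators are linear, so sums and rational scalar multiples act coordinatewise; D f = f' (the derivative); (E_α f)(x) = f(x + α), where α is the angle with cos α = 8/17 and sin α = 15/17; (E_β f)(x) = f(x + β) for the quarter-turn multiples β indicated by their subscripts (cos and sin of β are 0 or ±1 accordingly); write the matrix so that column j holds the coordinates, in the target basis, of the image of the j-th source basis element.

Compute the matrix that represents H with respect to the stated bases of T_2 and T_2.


the matrix is [[1, 0, 0, 0, 0]; [0, 0, 0, 0, 0]; [0, 0, 0, 0, 0]; [0, 0, 0, -1475/289, -1140/289]; [0, 0, 0, 1140/289, -1475/289]] (rows listed top to bottom)

image of 1: 1
image of cos x: 0
image of sin x: 0
image of cos 2x: -(1475/289)cos 2x + (1140/289)sin 2x
image of sin 2x: -(1140/289)cos 2x - (1475/289)sin 2x
each image's coordinates form column j of the matrix


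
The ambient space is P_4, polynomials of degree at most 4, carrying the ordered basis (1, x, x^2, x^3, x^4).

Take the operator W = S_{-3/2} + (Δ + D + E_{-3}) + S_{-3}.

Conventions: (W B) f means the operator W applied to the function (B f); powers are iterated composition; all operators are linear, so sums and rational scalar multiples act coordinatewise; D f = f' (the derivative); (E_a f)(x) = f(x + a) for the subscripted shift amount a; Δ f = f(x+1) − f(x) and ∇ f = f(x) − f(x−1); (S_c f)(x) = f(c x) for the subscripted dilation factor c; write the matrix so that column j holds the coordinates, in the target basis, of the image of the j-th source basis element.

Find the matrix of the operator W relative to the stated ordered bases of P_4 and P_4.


the matrix is [[3, -1, 10, -26, 82]; [0, -7/2, -2, 30, -104]; [0, 0, 49/4, -3, 60]; [0, 0, 0, -235/8, -4]; [0, 0, 0, 0, 1393/16]] (rows listed top to bottom)

image of 1: 3
image of x: -(7/2)x - 1
image of x^2: (49/4)x^2 - 2x + 10
image of x^3: -(235/8)x^3 - 3x^2 + 30x - 26
image of x^4: (1393/16)x^4 - 4x^3 + 60x^2 - 104x + 82
each image's coordinates form column j of the matrix


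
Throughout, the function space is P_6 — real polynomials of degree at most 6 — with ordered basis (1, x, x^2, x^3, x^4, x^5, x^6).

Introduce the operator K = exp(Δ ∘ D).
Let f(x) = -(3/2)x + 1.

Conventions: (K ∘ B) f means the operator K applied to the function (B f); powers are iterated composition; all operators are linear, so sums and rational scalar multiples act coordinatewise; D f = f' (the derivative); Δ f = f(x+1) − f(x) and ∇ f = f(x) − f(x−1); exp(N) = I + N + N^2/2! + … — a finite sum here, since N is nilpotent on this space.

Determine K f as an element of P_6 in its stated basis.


the result is g(x) = -(3/2)x + 1

the series for exp(Δ ∘ D) f terminates at order 0
exp(Δ ∘ D) f = -(3/2)x + 1


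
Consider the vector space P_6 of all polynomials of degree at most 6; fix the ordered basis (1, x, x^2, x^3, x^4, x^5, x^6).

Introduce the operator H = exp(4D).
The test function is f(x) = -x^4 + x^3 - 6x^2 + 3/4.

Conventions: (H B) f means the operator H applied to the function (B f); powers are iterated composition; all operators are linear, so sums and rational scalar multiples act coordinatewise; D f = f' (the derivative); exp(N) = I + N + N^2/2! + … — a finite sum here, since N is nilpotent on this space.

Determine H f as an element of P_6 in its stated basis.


order-1 term: -16x^3 + 12x^2 - 48x
order-2 term: -96x^2 + 48x - 96
order-3 term: -256x + 64
order-4 term: -256
the series for exp(4D) f terminates at order 4
exp(4D) f = -x^4 - 15x^3 - 90x^2 - 256x - 1149/4

the result is g(x) = -x^4 - 15x^3 - 90x^2 - 256x - 1149/4


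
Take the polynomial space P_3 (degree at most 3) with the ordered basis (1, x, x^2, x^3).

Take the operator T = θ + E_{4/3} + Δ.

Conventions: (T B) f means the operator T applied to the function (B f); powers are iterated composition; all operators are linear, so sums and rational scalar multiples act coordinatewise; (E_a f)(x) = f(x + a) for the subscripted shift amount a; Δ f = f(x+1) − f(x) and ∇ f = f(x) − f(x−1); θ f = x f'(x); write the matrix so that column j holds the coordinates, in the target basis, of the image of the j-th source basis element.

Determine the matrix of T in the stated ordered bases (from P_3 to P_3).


image of 1: 1
image of x: 2x + 7/3
image of x^2: 3x^2 + (14/3)x + 25/9
image of x^3: 4x^3 + 7x^2 + (25/3)x + 91/27
each image's coordinates form column j of the matrix

the matrix is [[1, 7/3, 25/9, 91/27]; [0, 2, 14/3, 25/3]; [0, 0, 3, 7]; [0, 0, 0, 4]] (rows listed top to bottom)


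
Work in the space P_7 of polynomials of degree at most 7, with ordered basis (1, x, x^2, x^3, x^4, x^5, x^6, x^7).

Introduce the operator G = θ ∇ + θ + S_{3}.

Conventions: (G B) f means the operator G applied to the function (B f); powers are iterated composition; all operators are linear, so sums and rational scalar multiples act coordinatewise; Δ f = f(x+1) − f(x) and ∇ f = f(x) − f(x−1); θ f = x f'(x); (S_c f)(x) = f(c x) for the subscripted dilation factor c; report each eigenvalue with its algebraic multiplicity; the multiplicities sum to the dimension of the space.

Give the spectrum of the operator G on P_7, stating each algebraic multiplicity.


λ = 1 (multiplicity 1), λ = 4 (multiplicity 1), λ = 11 (multiplicity 1), λ = 30 (multiplicity 1), λ = 85 (multiplicity 1), λ = 248 (multiplicity 1), λ = 735 (multiplicity 1), λ = 2194 (multiplicity 1)

image of 1: 1
image of x: 4x
image of x^2: 11x^2 + 2x
image of x^3: 30x^3 + 6x^2 - 3x
image of x^4: 85x^4 + 12x^3 - 12x^2 + 4x
image of x^5: 248x^5 + 20x^4 - 30x^3 + 20x^2 - 5x
image of x^6: 735x^6 + 30x^5 - 60x^4 + 60x^3 - 30x^2 + 6x
image of x^7: 2194x^7 + 42x^6 - 105x^5 + 140x^4 - 105x^3 + 42x^2 - 7x
the matrix is upper triangular; its diagonal is (1, 4, 11, 30, 85, 248, 735, 2194)
for a triangular matrix the eigenvalues are the diagonal entries, with algebraic multiplicity their repetition count


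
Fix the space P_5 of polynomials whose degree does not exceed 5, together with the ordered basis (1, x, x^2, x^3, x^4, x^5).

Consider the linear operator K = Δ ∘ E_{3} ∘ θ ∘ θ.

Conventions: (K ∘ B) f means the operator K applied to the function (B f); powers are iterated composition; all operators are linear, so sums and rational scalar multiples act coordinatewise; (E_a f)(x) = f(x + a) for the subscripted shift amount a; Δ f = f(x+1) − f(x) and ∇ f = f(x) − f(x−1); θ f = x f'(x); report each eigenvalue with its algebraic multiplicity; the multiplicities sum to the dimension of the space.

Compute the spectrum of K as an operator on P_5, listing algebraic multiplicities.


image of 1: 0
image of x: 1
image of x^2: 8x + 28
image of x^3: 27x^2 + 189x + 333
image of x^4: 64x^3 + 672x^2 + 2368x + 2800
image of x^5: 125x^4 + 1750x^3 + 9250x^2 + 21875x + 19525
the matrix is upper triangular; its diagonal is (0, 0, 0, 0, 0, 0)
for a triangular matrix the eigenvalues are the diagonal entries, with algebraic multiplicity their repetition count

λ = 0 (multiplicity 6)


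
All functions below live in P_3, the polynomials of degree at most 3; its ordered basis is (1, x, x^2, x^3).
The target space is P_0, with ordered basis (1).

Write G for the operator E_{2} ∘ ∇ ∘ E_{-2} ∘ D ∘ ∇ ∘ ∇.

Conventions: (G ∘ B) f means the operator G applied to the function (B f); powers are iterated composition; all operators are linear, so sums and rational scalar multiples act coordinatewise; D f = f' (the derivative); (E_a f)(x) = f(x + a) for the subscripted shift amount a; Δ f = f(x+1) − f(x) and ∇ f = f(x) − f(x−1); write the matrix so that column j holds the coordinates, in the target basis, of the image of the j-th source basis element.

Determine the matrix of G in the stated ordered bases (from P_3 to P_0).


the matrix is [[0, 0, 0, 0]] (rows listed top to bottom)

image of 1: 0
image of x: 0
image of x^2: 0
image of x^3: 0
each image's coordinates form column j of the matrix


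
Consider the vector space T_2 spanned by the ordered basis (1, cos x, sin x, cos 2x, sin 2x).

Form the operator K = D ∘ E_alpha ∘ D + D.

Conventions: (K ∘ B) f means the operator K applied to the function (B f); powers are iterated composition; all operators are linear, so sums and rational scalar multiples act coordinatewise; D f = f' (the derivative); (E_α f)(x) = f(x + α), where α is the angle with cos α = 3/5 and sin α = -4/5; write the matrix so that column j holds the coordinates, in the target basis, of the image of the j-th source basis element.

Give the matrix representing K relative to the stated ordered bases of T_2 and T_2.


image of 1: 0
image of cos x: -(3/5)cos x - (9/5)sin x
image of sin x: (9/5)cos x - (3/5)sin x
image of cos 2x: (28/25)cos 2x - (146/25)sin 2x
image of sin 2x: (146/25)cos 2x + (28/25)sin 2x
each image's coordinates form column j of the matrix

the matrix is [[0, 0, 0, 0, 0]; [0, -3/5, 9/5, 0, 0]; [0, -9/5, -3/5, 0, 0]; [0, 0, 0, 28/25, 146/25]; [0, 0, 0, -146/25, 28/25]] (rows listed top to bottom)
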